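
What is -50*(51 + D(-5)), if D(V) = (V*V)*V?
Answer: 3700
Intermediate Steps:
D(V) = V**3 (D(V) = V**2*V = V**3)
-50*(51 + D(-5)) = -50*(51 + (-5)**3) = -50*(51 - 125) = -50*(-74) = 3700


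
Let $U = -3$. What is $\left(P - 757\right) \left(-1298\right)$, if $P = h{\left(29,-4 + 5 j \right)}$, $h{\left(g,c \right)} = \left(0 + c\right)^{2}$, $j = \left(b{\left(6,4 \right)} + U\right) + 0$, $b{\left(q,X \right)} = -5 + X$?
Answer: $234938$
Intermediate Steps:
$j = -4$ ($j = \left(\left(-5 + 4\right) - 3\right) + 0 = \left(-1 - 3\right) + 0 = -4 + 0 = -4$)
$h{\left(g,c \right)} = c^{2}$
$P = 576$ ($P = \left(-4 + 5 \left(-4\right)\right)^{2} = \left(-4 - 20\right)^{2} = \left(-24\right)^{2} = 576$)
$\left(P - 757\right) \left(-1298\right) = \left(576 - 757\right) \left(-1298\right) = \left(-181\right) \left(-1298\right) = 234938$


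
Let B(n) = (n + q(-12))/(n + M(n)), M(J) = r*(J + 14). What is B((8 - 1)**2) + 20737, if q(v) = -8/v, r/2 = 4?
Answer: 34402832/1659 ≈ 20737.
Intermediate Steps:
r = 8 (r = 2*4 = 8)
M(J) = 112 + 8*J (M(J) = 8*(J + 14) = 8*(14 + J) = 112 + 8*J)
B(n) = (2/3 + n)/(112 + 9*n) (B(n) = (n - 8/(-12))/(n + (112 + 8*n)) = (n - 8*(-1/12))/(112 + 9*n) = (n + 2/3)/(112 + 9*n) = (2/3 + n)/(112 + 9*n))
B((8 - 1)**2) + 20737 = (2 + 3*(8 - 1)**2)/(3*(112 + 9*(8 - 1)**2)) + 20737 = (2 + 3*7**2)/(3*(112 + 9*7**2)) + 20737 = (2 + 3*49)/(3*(112 + 9*49)) + 20737 = (2 + 147)/(3*(112 + 441)) + 20737 = (1/3)*149/553 + 20737 = (1/3)*(1/553)*149 + 20737 = 149/1659 + 20737 = 34402832/1659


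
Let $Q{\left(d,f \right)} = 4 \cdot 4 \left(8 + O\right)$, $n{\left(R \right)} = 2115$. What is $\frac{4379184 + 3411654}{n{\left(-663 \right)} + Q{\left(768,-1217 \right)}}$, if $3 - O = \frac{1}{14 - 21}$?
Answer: $\frac{18178622}{5351} \approx 3397.2$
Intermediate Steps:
$O = \frac{22}{7}$ ($O = 3 - \frac{1}{14 - 21} = 3 - \frac{1}{-7} = 3 - - \frac{1}{7} = 3 + \frac{1}{7} = \frac{22}{7} \approx 3.1429$)
$Q{\left(d,f \right)} = \frac{1248}{7}$ ($Q{\left(d,f \right)} = 4 \cdot 4 \left(8 + \frac{22}{7}\right) = 16 \cdot \frac{78}{7} = \frac{1248}{7}$)
$\frac{4379184 + 3411654}{n{\left(-663 \right)} + Q{\left(768,-1217 \right)}} = \frac{4379184 + 3411654}{2115 + \frac{1248}{7}} = \frac{7790838}{\frac{16053}{7}} = 7790838 \cdot \frac{7}{16053} = \frac{18178622}{5351}$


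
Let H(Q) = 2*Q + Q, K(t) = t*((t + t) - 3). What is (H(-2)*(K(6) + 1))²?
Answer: 108900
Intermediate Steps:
K(t) = t*(-3 + 2*t) (K(t) = t*(2*t - 3) = t*(-3 + 2*t))
H(Q) = 3*Q
(H(-2)*(K(6) + 1))² = ((3*(-2))*(6*(-3 + 2*6) + 1))² = (-6*(6*(-3 + 12) + 1))² = (-6*(6*9 + 1))² = (-6*(54 + 1))² = (-6*55)² = (-330)² = 108900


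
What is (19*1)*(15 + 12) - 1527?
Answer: -1014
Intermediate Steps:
(19*1)*(15 + 12) - 1527 = 19*27 - 1527 = 513 - 1527 = -1014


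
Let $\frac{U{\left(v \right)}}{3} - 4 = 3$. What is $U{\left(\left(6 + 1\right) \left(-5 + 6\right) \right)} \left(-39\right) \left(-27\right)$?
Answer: $22113$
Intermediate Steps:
$U{\left(v \right)} = 21$ ($U{\left(v \right)} = 12 + 3 \cdot 3 = 12 + 9 = 21$)
$U{\left(\left(6 + 1\right) \left(-5 + 6\right) \right)} \left(-39\right) \left(-27\right) = 21 \left(-39\right) \left(-27\right) = \left(-819\right) \left(-27\right) = 22113$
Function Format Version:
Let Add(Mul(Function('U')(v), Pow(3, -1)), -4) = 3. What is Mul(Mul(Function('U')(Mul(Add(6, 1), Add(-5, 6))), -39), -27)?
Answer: 22113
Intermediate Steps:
Function('U')(v) = 21 (Function('U')(v) = Add(12, Mul(3, 3)) = Add(12, 9) = 21)
Mul(Mul(Function('U')(Mul(Add(6, 1), Add(-5, 6))), -39), -27) = Mul(Mul(21, -39), -27) = Mul(-819, -27) = 22113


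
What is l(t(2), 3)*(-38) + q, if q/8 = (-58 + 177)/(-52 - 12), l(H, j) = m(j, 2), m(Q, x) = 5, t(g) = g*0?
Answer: -1639/8 ≈ -204.88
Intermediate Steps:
t(g) = 0
l(H, j) = 5
q = -119/8 (q = 8*((-58 + 177)/(-52 - 12)) = 8*(119/(-64)) = 8*(119*(-1/64)) = 8*(-119/64) = -119/8 ≈ -14.875)
l(t(2), 3)*(-38) + q = 5*(-38) - 119/8 = -190 - 119/8 = -1639/8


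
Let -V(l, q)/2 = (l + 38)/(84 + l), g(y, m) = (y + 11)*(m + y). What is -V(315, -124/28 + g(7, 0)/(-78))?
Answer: 706/399 ≈ 1.7694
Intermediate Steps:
g(y, m) = (11 + y)*(m + y)
V(l, q) = -2*(38 + l)/(84 + l) (V(l, q) = -2*(l + 38)/(84 + l) = -2*(38 + l)/(84 + l))
-V(315, -124/28 + g(7, 0)/(-78)) = -2*(-38 - 1*315)/(84 + 315) = -2*(-38 - 315)/399 = -2*(-353)/399 = -1*(-706/399) = 706/399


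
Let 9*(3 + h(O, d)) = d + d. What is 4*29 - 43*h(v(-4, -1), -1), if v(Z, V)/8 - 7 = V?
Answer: 2291/9 ≈ 254.56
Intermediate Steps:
v(Z, V) = 56 + 8*V
h(O, d) = -3 + 2*d/9 (h(O, d) = -3 + (d + d)/9 = -3 + (2*d)/9 = -3 + 2*d/9)
4*29 - 43*h(v(-4, -1), -1) = 4*29 - 43*(-3 + (2/9)*(-1)) = 116 - 43*(-3 - 2/9) = 116 - 43*(-29/9) = 116 + 1247/9 = 2291/9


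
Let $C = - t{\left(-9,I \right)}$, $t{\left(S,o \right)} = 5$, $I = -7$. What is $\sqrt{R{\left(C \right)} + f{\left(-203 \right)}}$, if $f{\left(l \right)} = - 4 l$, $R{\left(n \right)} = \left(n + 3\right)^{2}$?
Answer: $4 \sqrt{51} \approx 28.566$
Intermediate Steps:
$C = -5$ ($C = \left(-1\right) 5 = -5$)
$R{\left(n \right)} = \left(3 + n\right)^{2}$
$\sqrt{R{\left(C \right)} + f{\left(-203 \right)}} = \sqrt{\left(3 - 5\right)^{2} - -812} = \sqrt{\left(-2\right)^{2} + 812} = \sqrt{4 + 812} = \sqrt{816} = 4 \sqrt{51}$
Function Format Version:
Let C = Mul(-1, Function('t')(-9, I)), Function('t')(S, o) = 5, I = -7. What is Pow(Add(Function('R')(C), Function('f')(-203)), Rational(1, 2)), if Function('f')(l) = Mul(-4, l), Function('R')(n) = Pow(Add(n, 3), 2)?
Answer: Mul(4, Pow(51, Rational(1, 2))) ≈ 28.566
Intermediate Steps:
C = -5 (C = Mul(-1, 5) = -5)
Function('R')(n) = Pow(Add(3, n), 2)
Pow(Add(Function('R')(C), Function('f')(-203)), Rational(1, 2)) = Pow(Add(Pow(Add(3, -5), 2), Mul(-4, -203)), Rational(1, 2)) = Pow(Add(Pow(-2, 2), 812), Rational(1, 2)) = Pow(Add(4, 812), Rational(1, 2)) = Pow(816, Rational(1, 2)) = Mul(4, Pow(51, Rational(1, 2)))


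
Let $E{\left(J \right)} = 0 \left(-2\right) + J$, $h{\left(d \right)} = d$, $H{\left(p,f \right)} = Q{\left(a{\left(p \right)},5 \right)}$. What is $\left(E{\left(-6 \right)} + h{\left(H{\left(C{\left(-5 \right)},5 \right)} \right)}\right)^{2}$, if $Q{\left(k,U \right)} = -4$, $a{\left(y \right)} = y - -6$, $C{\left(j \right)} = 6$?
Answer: $100$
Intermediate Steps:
$a{\left(y \right)} = 6 + y$ ($a{\left(y \right)} = y + 6 = 6 + y$)
$H{\left(p,f \right)} = -4$
$E{\left(J \right)} = J$ ($E{\left(J \right)} = 0 + J = J$)
$\left(E{\left(-6 \right)} + h{\left(H{\left(C{\left(-5 \right)},5 \right)} \right)}\right)^{2} = \left(-6 - 4\right)^{2} = \left(-10\right)^{2} = 100$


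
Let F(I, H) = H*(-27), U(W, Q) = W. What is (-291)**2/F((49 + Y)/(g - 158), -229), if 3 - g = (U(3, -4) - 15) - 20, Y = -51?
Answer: 9409/687 ≈ 13.696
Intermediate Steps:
g = 35 (g = 3 - ((3 - 15) - 20) = 3 - (-12 - 20) = 3 - 1*(-32) = 3 + 32 = 35)
F(I, H) = -27*H
(-291)**2/F((49 + Y)/(g - 158), -229) = (-291)**2/((-27*(-229))) = 84681/6183 = 84681*(1/6183) = 9409/687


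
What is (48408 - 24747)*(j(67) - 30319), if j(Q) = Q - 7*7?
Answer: -716951961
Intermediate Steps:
j(Q) = -49 + Q (j(Q) = Q - 49 = -49 + Q)
(48408 - 24747)*(j(67) - 30319) = (48408 - 24747)*((-49 + 67) - 30319) = 23661*(18 - 30319) = 23661*(-30301) = -716951961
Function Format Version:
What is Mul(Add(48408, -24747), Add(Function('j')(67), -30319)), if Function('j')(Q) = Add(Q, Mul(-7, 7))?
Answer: -716951961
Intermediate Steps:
Function('j')(Q) = Add(-49, Q) (Function('j')(Q) = Add(Q, -49) = Add(-49, Q))
Mul(Add(48408, -24747), Add(Function('j')(67), -30319)) = Mul(Add(48408, -24747), Add(Add(-49, 67), -30319)) = Mul(23661, Add(18, -30319)) = Mul(23661, -30301) = -716951961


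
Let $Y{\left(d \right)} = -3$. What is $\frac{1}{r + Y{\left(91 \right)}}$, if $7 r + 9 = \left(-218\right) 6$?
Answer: $- \frac{7}{1338} \approx -0.0052317$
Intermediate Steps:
$r = - \frac{1317}{7}$ ($r = - \frac{9}{7} + \frac{\left(-218\right) 6}{7} = - \frac{9}{7} + \frac{1}{7} \left(-1308\right) = - \frac{9}{7} - \frac{1308}{7} = - \frac{1317}{7} \approx -188.14$)
$\frac{1}{r + Y{\left(91 \right)}} = \frac{1}{- \frac{1317}{7} - 3} = \frac{1}{- \frac{1338}{7}} = - \frac{7}{1338}$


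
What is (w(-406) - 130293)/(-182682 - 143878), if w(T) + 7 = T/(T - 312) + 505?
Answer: 23298101/58617520 ≈ 0.39746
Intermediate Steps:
w(T) = 498 + T/(-312 + T) (w(T) = -7 + (T/(T - 312) + 505) = -7 + (T/(-312 + T) + 505) = -7 + (505 + T/(-312 + T)) = 498 + T/(-312 + T))
(w(-406) - 130293)/(-182682 - 143878) = ((-155376 + 499*(-406))/(-312 - 406) - 130293)/(-182682 - 143878) = ((-155376 - 202594)/(-718) - 130293)/(-326560) = (-1/718*(-357970) - 130293)*(-1/326560) = (178985/359 - 130293)*(-1/326560) = -46596202/359*(-1/326560) = 23298101/58617520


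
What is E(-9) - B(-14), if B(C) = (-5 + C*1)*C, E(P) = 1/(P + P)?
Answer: -4789/18 ≈ -266.06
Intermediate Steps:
E(P) = 1/(2*P)
B(C) = C*(-5 + C) (B(C) = (-5 + C)*C = C*(-5 + C))
E(-9) - B(-14) = (½)/(-9) - (-14)*(-5 - 14) = (½)*(-⅑) - (-14)*(-19) = -1/18 - 1*266 = -1/18 - 266 = -4789/18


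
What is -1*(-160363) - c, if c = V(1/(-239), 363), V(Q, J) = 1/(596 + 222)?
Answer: 131176933/818 ≈ 1.6036e+5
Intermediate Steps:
V(Q, J) = 1/818
c = 1/818 ≈ 0.0012225
-1*(-160363) - c = -1*(-160363) - 1*1/818 = 160363 - 1/818 = 131176933/818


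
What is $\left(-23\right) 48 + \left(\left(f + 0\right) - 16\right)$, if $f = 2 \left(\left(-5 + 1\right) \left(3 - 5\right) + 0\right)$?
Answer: $-1104$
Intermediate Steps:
$f = 16$ ($f = 2 \left(\left(-4\right) \left(-2\right) + 0\right) = 2 \left(8 + 0\right) = 2 \cdot 8 = 16$)
$\left(-23\right) 48 + \left(\left(f + 0\right) - 16\right) = \left(-23\right) 48 + \left(\left(16 + 0\right) - 16\right) = -1104 + \left(16 - 16\right) = -1104 + 0 = -1104$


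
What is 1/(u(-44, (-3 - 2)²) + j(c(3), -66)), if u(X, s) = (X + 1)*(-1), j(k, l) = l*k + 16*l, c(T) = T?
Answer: -1/1211 ≈ -0.00082576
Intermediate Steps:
j(k, l) = 16*l + k*l (j(k, l) = k*l + 16*l = 16*l + k*l)
u(X, s) = -1 - X (u(X, s) = (1 + X)*(-1) = -1 - X)
1/(u(-44, (-3 - 2)²) + j(c(3), -66)) = 1/((-1 - 1*(-44)) - 66*(16 + 3)) = 1/((-1 + 44) - 66*19) = 1/(43 - 1254) = 1/(-1211) = -1/1211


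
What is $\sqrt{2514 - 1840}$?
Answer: $\sqrt{674} \approx 25.962$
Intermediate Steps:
$\sqrt{2514 - 1840} = \sqrt{674}$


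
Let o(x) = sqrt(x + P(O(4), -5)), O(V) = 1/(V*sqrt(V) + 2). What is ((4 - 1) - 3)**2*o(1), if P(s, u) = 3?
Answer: 0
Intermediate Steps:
O(V) = 1/(2 + V**(3/2)) (O(V) = 1/(V**(3/2) + 2) = 1/(2 + V**(3/2)))
o(x) = sqrt(3 + x) (o(x) = sqrt(x + 3) = sqrt(3 + x))
((4 - 1) - 3)**2*o(1) = ((4 - 1) - 3)**2*sqrt(3 + 1) = (3 - 3)**2*sqrt(4) = 0**2*2 = 0*2 = 0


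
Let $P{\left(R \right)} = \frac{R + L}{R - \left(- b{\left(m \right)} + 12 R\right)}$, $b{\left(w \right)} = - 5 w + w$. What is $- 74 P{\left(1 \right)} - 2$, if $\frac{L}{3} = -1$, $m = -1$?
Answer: $- \frac{162}{7} \approx -23.143$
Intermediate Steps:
$L = -3$ ($L = 3 \left(-1\right) = -3$)
$b{\left(w \right)} = - 4 w$
$P{\left(R \right)} = \frac{-3 + R}{4 - 11 R}$ ($P{\left(R \right)} = \frac{R - 3}{R - \left(-4 + 12 R\right)} = \frac{-3 + R}{R - \left(-4 + 12 R\right)} = \frac{-3 + R}{4 - 11 R}$)
$- 74 P{\left(1 \right)} - 2 = - 74 \frac{3 - 1}{-4 + 11 \cdot 1} - 2 = - 74 \frac{3 - 1}{-4 + 11} - 2 = - 74 \cdot \frac{1}{7} \cdot 2 - 2 = \left(-74\right) \frac{2}{7} - 2 = - \frac{148}{7} - 2 = - \frac{162}{7}$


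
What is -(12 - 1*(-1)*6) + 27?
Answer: 9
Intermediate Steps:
-(12 - 1*(-1)*6) + 27 = -(12 + 1*6) + 27 = -(12 + 6) + 27 = -1*18 + 27 = -18 + 27 = 9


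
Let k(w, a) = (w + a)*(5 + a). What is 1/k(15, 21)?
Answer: 1/936 ≈ 0.0010684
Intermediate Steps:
k(w, a) = (5 + a)*(a + w) (k(w, a) = (a + w)*(5 + a) = (5 + a)*(a + w))
1/k(15, 21) = 1/(21**2 + 5*21 + 5*15 + 21*15) = 1/(441 + 105 + 75 + 315) = 1/936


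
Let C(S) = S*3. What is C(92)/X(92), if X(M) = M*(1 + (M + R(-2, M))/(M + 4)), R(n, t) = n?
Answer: 48/31 ≈ 1.5484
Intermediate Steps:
X(M) = M*(1 + (-2 + M)/(4 + M)) (X(M) = M*(1 + (M - 2)/(M + 4)) = M*(1 + (-2 + M)/(4 + M)))
C(S) = 3*S
C(92)/X(92) = (3*92)/((2*92*(1 + 92)/(4 + 92))) = 276/((2*92*93/96)) = 276/((2*92*(1/96)*93)) = 276/(713/4) = 276*(4/713) = 48/31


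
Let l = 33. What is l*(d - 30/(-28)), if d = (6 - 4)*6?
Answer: 6039/14 ≈ 431.36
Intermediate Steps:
d = 12 (d = 2*6 = 12)
l*(d - 30/(-28)) = 33*(12 - 30/(-28)) = 33*(12 - 30*(-1/28)) = 33*(12 + 15/14) = 33*(183/14) = 6039/14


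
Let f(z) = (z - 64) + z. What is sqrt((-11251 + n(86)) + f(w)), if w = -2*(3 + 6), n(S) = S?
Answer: I*sqrt(11265) ≈ 106.14*I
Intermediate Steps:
w = -18 (w = -2*9 = -18)
f(z) = -64 + 2*z (f(z) = (-64 + z) + z = -64 + 2*z)
sqrt((-11251 + n(86)) + f(w)) = sqrt((-11251 + 86) + (-64 + 2*(-18))) = sqrt(-11165 + (-64 - 36)) = sqrt(-11165 - 100) = sqrt(-11265) = I*sqrt(11265)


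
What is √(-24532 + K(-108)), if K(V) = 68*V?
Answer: 2*I*√7969 ≈ 178.54*I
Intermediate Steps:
√(-24532 + K(-108)) = √(-24532 + 68*(-108)) = √(-24532 - 7344) = √(-31876) = 2*I*√7969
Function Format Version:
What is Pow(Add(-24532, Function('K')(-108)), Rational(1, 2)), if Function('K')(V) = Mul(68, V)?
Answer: Mul(2, I, Pow(7969, Rational(1, 2))) ≈ Mul(178.54, I)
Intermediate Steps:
Pow(Add(-24532, Function('K')(-108)), Rational(1, 2)) = Pow(Add(-24532, Mul(68, -108)), Rational(1, 2)) = Pow(Add(-24532, -7344), Rational(1, 2)) = Pow(-31876, Rational(1, 2)) = Mul(2, I, Pow(7969, Rational(1, 2)))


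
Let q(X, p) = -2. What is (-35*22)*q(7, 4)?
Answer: 1540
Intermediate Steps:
(-35*22)*q(7, 4) = -35*22*(-2) = -770*(-2) = 1540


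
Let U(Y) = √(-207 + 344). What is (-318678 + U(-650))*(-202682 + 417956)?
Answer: -68603087772 + 215274*√137 ≈ -6.8601e+10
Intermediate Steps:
U(Y) = √137
(-318678 + U(-650))*(-202682 + 417956) = (-318678 + √137)*(-202682 + 417956) = (-318678 + √137)*215274 = -68603087772 + 215274*√137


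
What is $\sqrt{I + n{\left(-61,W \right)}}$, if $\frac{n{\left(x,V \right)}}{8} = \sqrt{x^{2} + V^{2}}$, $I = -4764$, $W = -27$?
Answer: $2 \sqrt{-1191 + 10 \sqrt{178}} \approx 65.041 i$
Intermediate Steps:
$n{\left(x,V \right)} = 8 \sqrt{V^{2} + x^{2}}$ ($n{\left(x,V \right)} = 8 \sqrt{x^{2} + V^{2}} = 8 \sqrt{V^{2} + x^{2}}$)
$\sqrt{I + n{\left(-61,W \right)}} = \sqrt{-4764 + 8 \sqrt{\left(-27\right)^{2} + \left(-61\right)^{2}}} = \sqrt{-4764 + 8 \sqrt{729 + 3721}} = \sqrt{-4764 + 8 \sqrt{4450}} = \sqrt{-4764 + 8 \cdot 5 \sqrt{178}} = \sqrt{-4764 + 40 \sqrt{178}}$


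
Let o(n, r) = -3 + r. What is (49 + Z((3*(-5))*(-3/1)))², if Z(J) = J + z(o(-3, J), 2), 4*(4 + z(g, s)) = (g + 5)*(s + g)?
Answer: 368449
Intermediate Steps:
z(g, s) = -4 + (5 + g)*(g + s)/4 (z(g, s) = -4 + ((g + 5)*(s + g))/4 = -4 + ((5 + g)*(g + s))/4 = -4 + (5 + g)*(g + s)/4)
Z(J) = -27/4 + (-3 + J)²/4 + 11*J/4 (Z(J) = J + (-4 + (-3 + J)²/4 + 5*(-3 + J)/4 + (5/4)*2 + (¼)*(-3 + J)*2) = J + (-4 + (-3 + J)²/4 + (-15/4 + 5*J/4) + 5/2 + (-3/2 + J/2)) = J + (-27/4 + (-3 + J)²/4 + 7*J/4) = -27/4 + (-3 + J)²/4 + 11*J/4)
(49 + Z((3*(-5))*(-3/1)))² = (49 + (-9/2 + ((3*(-5))*(-3/1))²/4 + 5*((3*(-5))*(-3/1))/4))² = (49 + (-9/2 + (-(-45))²/4 + 5*(-(-45))/4))² = (49 + (-9/2 + (-15*(-3))²/4 + 5*(-15*(-3))/4))² = (49 + (-9/2 + (¼)*45² + (5/4)*45))² = (49 + (-9/2 + (¼)*2025 + 225/4))² = (49 + (-9/2 + 2025/4 + 225/4))² = (49 + 558)² = 607² = 368449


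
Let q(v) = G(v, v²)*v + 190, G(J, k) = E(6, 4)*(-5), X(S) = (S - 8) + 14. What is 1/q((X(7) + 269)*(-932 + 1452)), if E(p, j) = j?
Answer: -1/2932610 ≈ -3.4099e-7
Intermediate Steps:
X(S) = 6 + S (X(S) = (-8 + S) + 14 = 6 + S)
G(J, k) = -20 (G(J, k) = 4*(-5) = -20)
q(v) = 190 - 20*v (q(v) = -20*v + 190 = 190 - 20*v)
1/q((X(7) + 269)*(-932 + 1452)) = 1/(190 - 20*((6 + 7) + 269)*(-932 + 1452)) = 1/(190 - 20*(13 + 269)*520) = 1/(190 - 5640*520) = 1/(190 - 20*146640) = 1/(190 - 2932800) = 1/(-2932610) = -1/2932610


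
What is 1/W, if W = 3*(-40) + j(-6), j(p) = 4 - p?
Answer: -1/110 ≈ -0.0090909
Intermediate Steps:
W = -110 (W = 3*(-40) + (4 - 1*(-6)) = -120 + (4 + 6) = -120 + 10 = -110)
1/W = 1/(-110) = -1/110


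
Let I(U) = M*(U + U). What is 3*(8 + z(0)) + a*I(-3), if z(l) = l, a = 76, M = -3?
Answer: 1392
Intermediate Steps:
I(U) = -6*U (I(U) = -3*(U + U) = -6*U)
3*(8 + z(0)) + a*I(-3) = 3*(8 + 0) + 76*(-6*(-3)) = 3*8 + 76*18 = 24 + 1368 = 1392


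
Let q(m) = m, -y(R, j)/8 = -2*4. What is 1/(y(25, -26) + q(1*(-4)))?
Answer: 1/60 ≈ 0.016667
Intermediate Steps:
y(R, j) = 64 (y(R, j) = -(-16)*4 = -8*(-8) = 64)
1/(y(25, -26) + q(1*(-4))) = 1/(64 + 1*(-4)) = 1/(64 - 4) = 1/60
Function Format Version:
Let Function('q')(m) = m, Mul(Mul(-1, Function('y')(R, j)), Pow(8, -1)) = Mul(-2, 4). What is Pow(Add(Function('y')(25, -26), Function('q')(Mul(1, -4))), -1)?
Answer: Rational(1, 60) ≈ 0.016667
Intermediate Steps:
Function('y')(R, j) = 64 (Function('y')(R, j) = Mul(-8, Mul(-2, 4)) = Mul(-8, -8) = 64)
Pow(Add(Function('y')(25, -26), Function('q')(Mul(1, -4))), -1) = Pow(Add(64, Mul(1, -4)), -1) = Pow(Add(64, -4), -1) = Pow(60, -1) = Rational(1, 60)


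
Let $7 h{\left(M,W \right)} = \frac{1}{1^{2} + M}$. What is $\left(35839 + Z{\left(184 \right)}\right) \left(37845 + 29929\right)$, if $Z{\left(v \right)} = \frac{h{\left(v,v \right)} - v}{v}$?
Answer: $\frac{41339616101081}{17020} \approx 2.4289 \cdot 10^{9}$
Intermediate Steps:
$h{\left(M,W \right)} = \frac{1}{7 \left(1 + M\right)}$ ($h{\left(M,W \right)} = \frac{1}{7 \left(1^{2} + M\right)} = \frac{1}{7 \left(1 + M\right)}$)
$Z{\left(v \right)} = \frac{- v + \frac{1}{7 \left(1 + v\right)}}{v}$ ($Z{\left(v \right)} = \frac{\frac{1}{7 \left(1 + v\right)} - v}{v} = \frac{- v + \frac{1}{7 \left(1 + v\right)}}{v}$)
$\left(35839 + Z{\left(184 \right)}\right) \left(37845 + 29929\right) = \left(35839 + \frac{\frac{1}{7} - 184 \left(1 + 184\right)}{184 \left(1 + 184\right)}\right) \left(37845 + 29929\right) = \left(35839 + \frac{\frac{1}{7} - 184 \cdot 185}{184 \cdot 185}\right) 67774 = \left(35839 + \frac{1}{184} \cdot \frac{1}{185} \left(\frac{1}{7} - 34040\right)\right) 67774 = \left(35839 + \frac{1}{184} \cdot \frac{1}{185} \left(- \frac{238279}{7}\right)\right) 67774 = \left(35839 - \frac{238279}{238280}\right) 67774 = \frac{8539478641}{238280} \cdot 67774 = \frac{41339616101081}{17020}$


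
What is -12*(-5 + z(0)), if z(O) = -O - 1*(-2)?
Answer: 36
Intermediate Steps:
z(O) = 2 - O (z(O) = -O + 2 = 2 - O)
-12*(-5 + z(0)) = -12*(-5 + (2 - 1*0)) = -12*(-5 + (2 + 0)) = -12*(-5 + 2) = -12*(-3) = 36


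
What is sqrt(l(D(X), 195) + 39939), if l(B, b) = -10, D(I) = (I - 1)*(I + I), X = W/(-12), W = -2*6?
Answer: sqrt(39929) ≈ 199.82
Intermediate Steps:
W = -12
X = 1 (X = -12/(-12) = -12*(-1/12) = 1)
D(I) = 2*I*(-1 + I) (D(I) = (-1 + I)*(2*I) = 2*I*(-1 + I))
sqrt(l(D(X), 195) + 39939) = sqrt(-10 + 39939) = sqrt(39929)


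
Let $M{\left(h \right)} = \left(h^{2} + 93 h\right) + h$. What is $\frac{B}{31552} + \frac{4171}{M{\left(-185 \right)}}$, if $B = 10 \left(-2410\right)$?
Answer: $- \frac{68530027}{132794480} \approx -0.51606$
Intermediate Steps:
$B = -24100$
$M{\left(h \right)} = h^{2} + 94 h$
$\frac{B}{31552} + \frac{4171}{M{\left(-185 \right)}} = - \frac{24100}{31552} + \frac{4171}{\left(-185\right) \left(94 - 185\right)} = \left(-24100\right) \frac{1}{31552} + \frac{4171}{\left(-185\right) \left(-91\right)} = - \frac{6025}{7888} + \frac{4171}{16835} = - \frac{68530027}{132794480}$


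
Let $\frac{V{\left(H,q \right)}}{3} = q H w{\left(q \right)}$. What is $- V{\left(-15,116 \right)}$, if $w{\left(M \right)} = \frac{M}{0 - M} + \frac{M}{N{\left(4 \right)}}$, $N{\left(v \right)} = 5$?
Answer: $115884$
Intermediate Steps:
$w{\left(M \right)} = -1 + \frac{M}{5}$ ($w{\left(M \right)} = \frac{M}{0 - M} + \frac{M}{5} = \frac{M}{\left(-1\right) M} + M \frac{1}{5} = M \left(- \frac{1}{M}\right) + \frac{M}{5} = -1 + \frac{M}{5}$)
$V{\left(H,q \right)} = 3 H q \left(-1 + \frac{q}{5}\right)$ ($V{\left(H,q \right)} = 3 q H \left(-1 + \frac{q}{5}\right) = 3 H q \left(-1 + \frac{q}{5}\right)$)
$- V{\left(-15,116 \right)} = - \frac{3 \left(-15\right) 116 \left(-5 + 116\right)}{5} = - \frac{3 \left(-15\right) 116 \cdot 111}{5} = \left(-1\right) \left(-115884\right) = 115884$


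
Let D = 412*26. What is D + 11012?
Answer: 21724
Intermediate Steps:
D = 10712
D + 11012 = 10712 + 11012 = 21724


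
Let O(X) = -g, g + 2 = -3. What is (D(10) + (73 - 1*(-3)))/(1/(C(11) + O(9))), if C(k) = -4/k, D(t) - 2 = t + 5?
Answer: 4743/11 ≈ 431.18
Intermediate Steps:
D(t) = 7 + t (D(t) = 2 + (t + 5) = 2 + (5 + t) = 7 + t)
g = -5 (g = -2 - 3 = -5)
O(X) = 5 (O(X) = -1*(-5) = 5)
(D(10) + (73 - 1*(-3)))/(1/(C(11) + O(9))) = ((7 + 10) + (73 - 1*(-3)))/(1/(-4/11 + 5)) = (17 + (73 + 3))/(1/(-4*1/11 + 5)) = (17 + 76)/(1/(-4/11 + 5)) = 93/1/(51/11) = 93/(11/51) = (51/11)*93 = 4743/11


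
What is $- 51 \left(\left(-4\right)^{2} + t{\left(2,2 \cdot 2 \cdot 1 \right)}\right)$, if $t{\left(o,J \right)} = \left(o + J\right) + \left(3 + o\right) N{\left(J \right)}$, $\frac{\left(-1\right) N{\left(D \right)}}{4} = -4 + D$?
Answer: $-1122$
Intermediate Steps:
$N{\left(D \right)} = 16 - 4 D$ ($N{\left(D \right)} = - 4 \left(-4 + D\right) = 16 - 4 D$)
$t{\left(o,J \right)} = J + o + \left(3 + o\right) \left(16 - 4 J\right)$ ($t{\left(o,J \right)} = \left(o + J\right) + \left(3 + o\right) \left(16 - 4 J\right) = \left(J + o\right) + \left(3 + o\right) \left(16 - 4 J\right) = J + o + \left(3 + o\right) \left(16 - 4 J\right)$)
$- 51 \left(\left(-4\right)^{2} + t{\left(2,2 \cdot 2 \cdot 1 \right)}\right) = - 51 \left(\left(-4\right)^{2} + \left(48 + 2 - 11 \cdot 2 \cdot 2 \cdot 1 - 8 \left(-4 + 2 \cdot 2 \cdot 1\right)\right)\right) = - 51 \left(16 + \left(48 + 2 - 11 \cdot 4 \cdot 1 - 8 \left(-4 + 4 \cdot 1\right)\right)\right) = - 51 \left(16 + \left(48 + 2 - 44 - 8 \left(-4 + 4\right)\right)\right) = - 51 \left(16 + \left(48 + 2 - 44 - 8 \cdot 0\right)\right) = - 51 \left(16 + \left(48 + 2 - 44 + 0\right)\right) = - 51 \left(16 + 6\right) = \left(-51\right) 22 = -1122$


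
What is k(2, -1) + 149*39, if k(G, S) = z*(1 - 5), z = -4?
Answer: 5827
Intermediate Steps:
k(G, S) = 16 (k(G, S) = -4*(1 - 5) = -4*(-4) = 16)
k(2, -1) + 149*39 = 16 + 149*39 = 16 + 5811 = 5827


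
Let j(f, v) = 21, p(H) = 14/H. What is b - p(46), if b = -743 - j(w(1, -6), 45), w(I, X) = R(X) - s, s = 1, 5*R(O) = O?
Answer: -17579/23 ≈ -764.30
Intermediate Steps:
R(O) = O/5
w(I, X) = -1 + X/5 (w(I, X) = X/5 - 1*1 = X/5 - 1 = -1 + X/5)
b = -764 (b = -743 - 1*21 = -743 - 21 = -764)
b - p(46) = -764 - 14/46 = -764 - 1*7/23 = -764 - 7/23 = -17579/23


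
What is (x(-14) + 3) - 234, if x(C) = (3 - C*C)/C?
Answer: -3041/14 ≈ -217.21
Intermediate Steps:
x(C) = (3 - C²)/C
(x(-14) + 3) - 234 = ((-1*(-14) + 3/(-14)) + 3) - 234 = ((14 + 3*(-1/14)) + 3) - 234 = ((14 - 3/14) + 3) - 234 = (193/14 + 3) - 234 = 235/14 - 234 = -3041/14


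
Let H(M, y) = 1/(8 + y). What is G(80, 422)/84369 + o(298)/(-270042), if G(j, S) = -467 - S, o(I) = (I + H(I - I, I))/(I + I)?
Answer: -14596738119943/1385034683290416 ≈ -0.010539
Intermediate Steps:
o(I) = (I + 1/(8 + I))/(2*I) (o(I) = (I + 1/(8 + I))/(I + I) = (I + 1/(8 + I))/((2*I)) = (I + 1/(8 + I))*(1/(2*I)) = (I + 1/(8 + I))/(2*I))
G(80, 422)/84369 + o(298)/(-270042) = (-467 - 1*422)/84369 + ((½)*(1 + 298*(8 + 298))/(298*(8 + 298)))/(-270042) = (-467 - 422)*(1/84369) + ((½)*(1/298)*(1 + 298*306)/306)*(-1/270042) = -889*1/84369 + ((½)*(1/298)*(1/306)*(1 + 91188))*(-1/270042) = -889/84369 + ((½)*(1/298)*(1/306)*91189)*(-1/270042) = -889/84369 + (91189/182376)*(-1/270042) = -889/84369 - 91189/49249179792 = -14596738119943/1385034683290416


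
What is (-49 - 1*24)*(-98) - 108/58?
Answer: 207412/29 ≈ 7152.1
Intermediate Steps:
(-49 - 1*24)*(-98) - 108/58 = (-49 - 24)*(-98) - 108*1/58 = -73*(-98) - 54/29 = 7154 - 54/29 = 207412/29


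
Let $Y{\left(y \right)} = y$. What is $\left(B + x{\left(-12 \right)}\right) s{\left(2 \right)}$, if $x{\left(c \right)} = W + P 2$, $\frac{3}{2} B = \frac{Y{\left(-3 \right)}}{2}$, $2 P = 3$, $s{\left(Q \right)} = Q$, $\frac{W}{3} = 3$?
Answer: $22$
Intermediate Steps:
$W = 9$ ($W = 3 \cdot 3 = 9$)
$P = \frac{3}{2}$ ($P = \frac{1}{2} \cdot 3 = \frac{3}{2} \approx 1.5$)
$B = -1$ ($B = \frac{2 \left(- \frac{3}{2}\right)}{3} = \frac{2 \left(\left(-3\right) \frac{1}{2}\right)}{3} = \frac{2}{3} \left(- \frac{3}{2}\right) = -1$)
$x{\left(c \right)} = 12$ ($x{\left(c \right)} = 9 + \frac{3}{2} \cdot 2 = 9 + 3 = 12$)
$\left(B + x{\left(-12 \right)}\right) s{\left(2 \right)} = \left(-1 + 12\right) 2 = 11 \cdot 2 = 22$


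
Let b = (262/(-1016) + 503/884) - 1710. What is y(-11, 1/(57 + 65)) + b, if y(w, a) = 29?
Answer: -94343789/56134 ≈ -1680.7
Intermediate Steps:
b = -95971675/56134 (b = (262*(-1/1016) + 503*(1/884)) - 1710 = (-131/508 + 503/884) - 1710 = 17465/56134 - 1710 = -95971675/56134 ≈ -1709.7)
y(-11, 1/(57 + 65)) + b = 29 - 95971675/56134 = -94343789/56134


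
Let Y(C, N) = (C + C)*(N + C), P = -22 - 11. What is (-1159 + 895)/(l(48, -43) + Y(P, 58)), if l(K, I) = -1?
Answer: 264/1651 ≈ 0.15990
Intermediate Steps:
P = -33
Y(C, N) = 2*C*(C + N) (Y(C, N) = (2*C)*(C + N) = 2*C*(C + N))
(-1159 + 895)/(l(48, -43) + Y(P, 58)) = (-1159 + 895)/(-1 + 2*(-33)*(-33 + 58)) = -264/(-1 + 2*(-33)*25) = -264/(-1 - 1650) = -264/(-1651) = -264*(-1/1651) = 264/1651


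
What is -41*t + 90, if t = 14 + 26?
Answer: -1550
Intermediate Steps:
t = 40
-41*t + 90 = -41*40 + 90 = -1640 + 90 = -1550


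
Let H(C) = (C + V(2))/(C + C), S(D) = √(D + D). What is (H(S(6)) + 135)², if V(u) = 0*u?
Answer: 73441/4 ≈ 18360.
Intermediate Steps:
V(u) = 0
S(D) = √2*√D (S(D) = √(2*D) = √2*√D)
H(C) = ½ (H(C) = (C + 0)/(C + C) = C/((2*C)) = C*(1/(2*C)) = ½)
(H(S(6)) + 135)² = (½ + 135)² = (271/2)² = 73441/4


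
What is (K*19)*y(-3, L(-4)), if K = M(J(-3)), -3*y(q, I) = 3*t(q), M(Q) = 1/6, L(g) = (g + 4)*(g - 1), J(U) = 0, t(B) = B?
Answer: 19/2 ≈ 9.5000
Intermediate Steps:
L(g) = (-1 + g)*(4 + g) (L(g) = (4 + g)*(-1 + g) = (-1 + g)*(4 + g))
M(Q) = 1/6
y(q, I) = -q
K = 1/6 ≈ 0.16667
(K*19)*y(-3, L(-4)) = ((1/6)*19)*(-1*(-3)) = (19/6)*3 = 19/2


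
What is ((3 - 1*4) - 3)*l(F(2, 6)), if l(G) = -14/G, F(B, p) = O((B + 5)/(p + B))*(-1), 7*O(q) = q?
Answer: -448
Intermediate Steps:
O(q) = q/7
F(B, p) = -(5 + B)/(7*(B + p)) (F(B, p) = (((B + 5)/(p + B))/7)*(-1) = (((5 + B)/(B + p))/7)*(-1) = ((5 + B)/(7*(B + p)))*(-1) = -(5 + B)/(7*(B + p)))
((3 - 1*4) - 3)*l(F(2, 6)) = ((3 - 1*4) - 3)*(-14*7*(2 + 6)/(-5 - 1*2)) = ((3 - 4) - 3)*(-14*56/(-5 - 2)) = (-1 - 3)*(-14/((⅐)*(⅛)*(-7))) = -(-56)/(-⅛) = -(-56)*(-8) = -4*112 = -448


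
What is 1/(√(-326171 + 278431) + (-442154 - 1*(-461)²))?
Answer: -18705/12245697239 - 2*I*√11935/428599403365 ≈ -1.5275e-6 - 5.0979e-10*I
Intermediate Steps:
1/(√(-326171 + 278431) + (-442154 - 1*(-461)²)) = 1/(√(-47740) + (-442154 - 1*212521)) = 1/(2*I*√11935 + (-442154 - 212521)) = 1/(2*I*√11935 - 654675) = 1/(-654675 + 2*I*√11935)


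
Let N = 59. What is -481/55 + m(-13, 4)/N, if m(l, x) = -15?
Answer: -29204/3245 ≈ -8.9997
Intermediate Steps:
-481/55 + m(-13, 4)/N = -481/55 - 15/59 = -29204/3245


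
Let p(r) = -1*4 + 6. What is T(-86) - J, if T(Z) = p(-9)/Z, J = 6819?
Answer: -293218/43 ≈ -6819.0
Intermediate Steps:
p(r) = 2 (p(r) = -4 + 6 = 2)
T(Z) = 2/Z
T(-86) - J = 2/(-86) - 1*6819 = 2*(-1/86) - 6819 = -1/43 - 6819 = -293218/43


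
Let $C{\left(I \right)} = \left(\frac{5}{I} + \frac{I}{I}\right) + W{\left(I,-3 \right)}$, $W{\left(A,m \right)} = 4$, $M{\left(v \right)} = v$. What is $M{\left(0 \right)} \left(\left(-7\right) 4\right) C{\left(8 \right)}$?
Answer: $0$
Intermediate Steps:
$C{\left(I \right)} = 5 + \frac{5}{I}$ ($C{\left(I \right)} = \left(\frac{5}{I} + \frac{I}{I}\right) + 4 = \left(\frac{5}{I} + 1\right) + 4 = \left(1 + \frac{5}{I}\right) + 4 = 5 + \frac{5}{I}$)
$M{\left(0 \right)} \left(\left(-7\right) 4\right) C{\left(8 \right)} = 0 \left(\left(-7\right) 4\right) \left(5 + \frac{5}{8}\right) = 0 \left(-28\right) \left(5 + 5 \cdot \frac{1}{8}\right) = 0 \left(5 + \frac{5}{8}\right) = 0 \cdot \frac{45}{8} = 0$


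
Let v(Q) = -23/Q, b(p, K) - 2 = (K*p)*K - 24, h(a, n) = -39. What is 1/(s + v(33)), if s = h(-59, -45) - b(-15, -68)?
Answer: 33/2288296 ≈ 1.4421e-5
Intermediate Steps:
b(p, K) = -22 + p*K² (b(p, K) = 2 + ((K*p)*K - 24) = 2 + (p*K² - 24) = 2 + (-24 + p*K²) = -22 + p*K²)
s = 69343 (s = -39 - (-22 - 15*(-68)²) = -39 - (-22 - 15*4624) = -39 - (-22 - 69360) = -39 - 1*(-69382) = -39 + 69382 = 69343)
1/(s + v(33)) = 1/(69343 - 23/33) = 1/(2288296/33) = 33/2288296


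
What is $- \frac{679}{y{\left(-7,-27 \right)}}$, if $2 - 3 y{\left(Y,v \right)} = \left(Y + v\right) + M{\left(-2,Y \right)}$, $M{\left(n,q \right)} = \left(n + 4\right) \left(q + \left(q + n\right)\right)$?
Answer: $- \frac{2037}{68} \approx -29.956$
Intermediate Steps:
$M{\left(n,q \right)} = \left(4 + n\right) \left(n + 2 q\right)$ ($M{\left(n,q \right)} = \left(4 + n\right) \left(q + \left(n + q\right)\right) = \left(4 + n\right) \left(n + 2 q\right)$)
$y{\left(Y,v \right)} = 2 - \frac{5 Y}{3} - \frac{v}{3}$ ($y{\left(Y,v \right)} = \frac{2}{3} - \frac{\left(Y + v\right) + \left(\left(-2\right)^{2} + 4 \left(-2\right) + 8 Y + 2 \left(-2\right) Y\right)}{3} = \frac{2}{3} - \frac{\left(Y + v\right) + \left(4 - 8 + 8 Y - 4 Y\right)}{3} = \frac{2}{3} - \frac{\left(Y + v\right) + \left(-4 + 4 Y\right)}{3} = \frac{2}{3} - \frac{-4 + v + 5 Y}{3} = \frac{2}{3} - \left(- \frac{4}{3} + \frac{v}{3} + \frac{5 Y}{3}\right) = 2 - \frac{5 Y}{3} - \frac{v}{3}$)
$- \frac{679}{y{\left(-7,-27 \right)}} = - \frac{679}{2 - - \frac{35}{3} - -9} = - \frac{679}{2 + \frac{35}{3} + 9} = - \frac{679}{\frac{68}{3}} = \left(-679\right) \frac{3}{68} = - \frac{2037}{68}$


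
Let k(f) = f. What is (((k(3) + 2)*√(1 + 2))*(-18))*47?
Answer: -4230*√3 ≈ -7326.6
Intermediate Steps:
(((k(3) + 2)*√(1 + 2))*(-18))*47 = (((3 + 2)*√(1 + 2))*(-18))*47 = ((5*√3)*(-18))*47 = -90*√3*47 = -4230*√3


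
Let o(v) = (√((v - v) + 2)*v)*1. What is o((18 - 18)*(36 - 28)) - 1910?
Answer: -1910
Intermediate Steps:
o(v) = v*√2 (o(v) = (√(0 + 2)*v)*1 = (√2*v)*1 = (v*√2)*1 = v*√2)
o((18 - 18)*(36 - 28)) - 1910 = ((18 - 18)*(36 - 28))*√2 - 1910 = (0*8)*√2 - 1910 = 0*√2 - 1910 = 0 - 1910 = -1910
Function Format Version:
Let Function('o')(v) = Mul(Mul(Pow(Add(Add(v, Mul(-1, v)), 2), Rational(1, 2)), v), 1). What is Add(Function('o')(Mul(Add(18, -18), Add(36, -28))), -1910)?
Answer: -1910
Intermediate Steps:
Function('o')(v) = Mul(v, Pow(2, Rational(1, 2))) (Function('o')(v) = Mul(Mul(Pow(Add(0, 2), Rational(1, 2)), v), 1) = Mul(Mul(Pow(2, Rational(1, 2)), v), 1) = Mul(Mul(v, Pow(2, Rational(1, 2))), 1) = Mul(v, Pow(2, Rational(1, 2))))
Add(Function('o')(Mul(Add(18, -18), Add(36, -28))), -1910) = Add(Mul(Mul(Add(18, -18), Add(36, -28)), Pow(2, Rational(1, 2))), -1910) = Add(Mul(Mul(0, 8), Pow(2, Rational(1, 2))), -1910) = Add(Mul(0, Pow(2, Rational(1, 2))), -1910) = Add(0, -1910) = -1910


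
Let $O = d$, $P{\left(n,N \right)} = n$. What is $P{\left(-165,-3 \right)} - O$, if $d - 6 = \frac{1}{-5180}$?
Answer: $- \frac{885779}{5180} \approx -171.0$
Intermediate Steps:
$d = \frac{31079}{5180}$ ($d = 6 + \frac{1}{-5180} = 6 - \frac{1}{5180} = \frac{31079}{5180} \approx 5.9998$)
$O = \frac{31079}{5180} \approx 5.9998$
$P{\left(-165,-3 \right)} - O = -165 - \frac{31079}{5180} = - \frac{885779}{5180}$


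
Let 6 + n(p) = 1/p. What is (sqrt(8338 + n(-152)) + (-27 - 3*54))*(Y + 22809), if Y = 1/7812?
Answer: -534551727/124 + 178183909*sqrt(48125594)/593712 ≈ -2.2289e+6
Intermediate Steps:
n(p) = -6 + 1/p
Y = 1/7812 ≈ 0.00012801
(sqrt(8338 + n(-152)) + (-27 - 3*54))*(Y + 22809) = (sqrt(8338 + (-6 + 1/(-152))) + (-27 - 3*54))*(1/7812 + 22809) = (sqrt(8338 + (-6 - 1/152)) + (-27 - 162))*(178183909/7812) = (sqrt(8338 - 913/152) - 189)*(178183909/7812) = (sqrt(1266463/152) - 189)*(178183909/7812) = (sqrt(48125594)/76 - 189)*(178183909/7812) = (-189 + sqrt(48125594)/76)*(178183909/7812) = -534551727/124 + 178183909*sqrt(48125594)/593712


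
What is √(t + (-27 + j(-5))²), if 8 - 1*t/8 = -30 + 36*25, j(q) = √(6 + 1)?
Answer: √(-6896 + (27 - √7)²) ≈ 79.391*I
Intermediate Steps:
j(q) = √7
t = -6896 (t = 64 - 8*(-30 + 36*25) = 64 - 8*(-30 + 900) = 64 - 8*870 = 64 - 6960 = -6896)
√(t + (-27 + j(-5))²) = √(-6896 + (-27 + √7)²)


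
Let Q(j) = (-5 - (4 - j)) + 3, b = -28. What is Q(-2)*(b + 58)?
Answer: -240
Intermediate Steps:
Q(j) = -6 + j (Q(j) = (-5 + (-4 + j)) + 3 = (-9 + j) + 3 = -6 + j)
Q(-2)*(b + 58) = (-6 - 2)*(-28 + 58) = -8*30 = -240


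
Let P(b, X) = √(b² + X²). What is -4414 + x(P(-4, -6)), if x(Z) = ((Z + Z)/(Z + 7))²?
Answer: -18718/9 - 5824*√13/9 ≈ -4413.0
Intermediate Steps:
P(b, X) = √(X² + b²)
x(Z) = 4*Z²/(7 + Z)² (x(Z) = ((2*Z)/(7 + Z))² = (2*Z/(7 + Z))² = 4*Z²/(7 + Z)²)
-4414 + x(P(-4, -6)) = -4414 + 4*(√((-6)² + (-4)²))²/(7 + √((-6)² + (-4)²))² = -4414 + 4*(√(36 + 16))²/(7 + √(36 + 16))² = -4414 + 4*(√52)²/(7 + √52)² = -4414 + 4*(2*√13)²/(7 + 2*√13)² = -4414 + 4*52/(7 + 2*√13)² = -4414 + 208/(7 + 2*√13)²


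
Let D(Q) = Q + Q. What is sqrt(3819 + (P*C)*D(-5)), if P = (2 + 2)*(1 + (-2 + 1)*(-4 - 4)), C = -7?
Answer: sqrt(6339) ≈ 79.618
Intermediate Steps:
D(Q) = 2*Q
P = 36 (P = 4*(1 - 1*(-8)) = 4*(1 + 8) = 4*9 = 36)
sqrt(3819 + (P*C)*D(-5)) = sqrt(3819 + (36*(-7))*(2*(-5))) = sqrt(3819 - 252*(-10)) = sqrt(3819 + 2520) = sqrt(6339)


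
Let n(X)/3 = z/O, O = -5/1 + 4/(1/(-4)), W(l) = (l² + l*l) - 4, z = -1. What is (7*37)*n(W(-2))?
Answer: 37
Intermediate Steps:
W(l) = -4 + 2*l² (W(l) = (l² + l²) - 4 = 2*l² - 4 = -4 + 2*l²)
O = -21 (O = -5*1 + 4/(-¼) = -5 + 4*(-4) = -5 - 16 = -21)
n(X) = ⅐ (n(X) = 3*(-1/(-21)) = 3*(-1*(-1/21)) = 3*(1/21) = ⅐)
(7*37)*n(W(-2)) = (7*37)*(⅐) = 259*(⅐) = 37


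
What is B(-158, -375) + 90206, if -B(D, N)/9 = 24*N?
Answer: 171206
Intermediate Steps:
B(D, N) = -216*N
B(-158, -375) + 90206 = -216*(-375) + 90206 = 81000 + 90206 = 171206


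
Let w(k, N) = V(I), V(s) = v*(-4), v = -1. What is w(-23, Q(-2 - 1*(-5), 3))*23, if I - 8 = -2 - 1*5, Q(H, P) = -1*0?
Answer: 92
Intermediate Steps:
Q(H, P) = 0
I = 1 (I = 8 + (-2 - 1*5) = 8 + (-2 - 5) = 8 - 7 = 1)
V(s) = 4 (V(s) = -1*(-4) = 4)
w(k, N) = 4
w(-23, Q(-2 - 1*(-5), 3))*23 = 4*23 = 92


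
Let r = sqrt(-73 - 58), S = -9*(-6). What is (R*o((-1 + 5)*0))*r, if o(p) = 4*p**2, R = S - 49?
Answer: 0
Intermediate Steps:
S = 54
R = 5 (R = 54 - 49 = 5)
r = I*sqrt(131) (r = sqrt(-131) = I*sqrt(131) ≈ 11.446*I)
(R*o((-1 + 5)*0))*r = (5*(4*((-1 + 5)*0)**2))*(I*sqrt(131)) = (5*(4*(4*0)**2))*(I*sqrt(131)) = (5*(4*0**2))*(I*sqrt(131)) = (5*(4*0))*(I*sqrt(131)) = (5*0)*(I*sqrt(131)) = 0*(I*sqrt(131)) = 0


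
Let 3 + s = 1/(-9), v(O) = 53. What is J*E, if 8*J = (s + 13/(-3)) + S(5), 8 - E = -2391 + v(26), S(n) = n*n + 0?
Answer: 30889/6 ≈ 5148.2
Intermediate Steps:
S(n) = n² (S(n) = n² + 0 = n²)
s = -28/9 (s = -3 + 1/(-9) = -3 - ⅑ = -28/9 ≈ -3.1111)
E = 2346 (E = 8 - (-2391 + 53) = 8 - 1*(-2338) = 8 + 2338 = 2346)
J = 79/36 (J = ((-28/9 + 13/(-3)) + 5²)/8 = ((-28/9 + 13*(-⅓)) + 25)/8 = ((-28/9 - 13/3) + 25)/8 = (-67/9 + 25)/8 = (⅛)*(158/9) = 79/36 ≈ 2.1944)
J*E = (79/36)*2346 = 30889/6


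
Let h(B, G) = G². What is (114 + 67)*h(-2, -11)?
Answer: 21901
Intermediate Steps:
(114 + 67)*h(-2, -11) = (114 + 67)*(-11)² = 181*121 = 21901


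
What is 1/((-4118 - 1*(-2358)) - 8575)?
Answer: -1/10335 ≈ -9.6759e-5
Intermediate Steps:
1/((-4118 - 1*(-2358)) - 8575) = 1/((-4118 + 2358) - 8575) = 1/(-1760 - 8575) = 1/(-10335) = -1/10335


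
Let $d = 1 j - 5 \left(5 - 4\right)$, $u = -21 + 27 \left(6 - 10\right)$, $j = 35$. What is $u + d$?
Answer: $-99$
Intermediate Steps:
$u = -129$ ($u = -21 + 27 \left(6 - 10\right) = -21 + 27 \left(-4\right) = -21 - 108 = -129$)
$d = 30$ ($d = 1 \cdot 35 - 5 \left(5 - 4\right) = 35 - 5 = 30$)
$u + d = -129 + 30 = -99$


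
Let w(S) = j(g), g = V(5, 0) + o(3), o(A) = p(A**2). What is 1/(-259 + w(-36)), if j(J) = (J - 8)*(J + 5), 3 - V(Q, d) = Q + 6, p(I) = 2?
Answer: -1/245 ≈ -0.0040816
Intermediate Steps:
o(A) = 2
V(Q, d) = -3 - Q (V(Q, d) = 3 - (Q + 6) = 3 - (6 + Q) = 3 + (-6 - Q) = -3 - Q)
g = -6 (g = (-3 - 1*5) + 2 = (-3 - 5) + 2 = -8 + 2 = -6)
j(J) = (-8 + J)*(5 + J)
w(S) = 14 (w(S) = -40 + (-6)**2 - 3*(-6) = -40 + 36 + 18 = 14)
1/(-259 + w(-36)) = 1/(-259 + 14) = 1/(-245) = -1/245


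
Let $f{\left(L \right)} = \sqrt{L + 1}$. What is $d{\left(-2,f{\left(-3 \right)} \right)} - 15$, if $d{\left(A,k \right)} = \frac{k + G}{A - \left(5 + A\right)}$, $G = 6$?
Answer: $- \frac{81}{5} - \frac{i \sqrt{2}}{5} \approx -16.2 - 0.28284 i$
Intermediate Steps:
$f{\left(L \right)} = \sqrt{1 + L}$
$d{\left(A,k \right)} = - \frac{6}{5} - \frac{k}{5}$ ($d{\left(A,k \right)} = \frac{k + 6}{A - \left(5 + A\right)} = \frac{6 + k}{-5} = \left(6 + k\right) \left(- \frac{1}{5}\right) = - \frac{6}{5} - \frac{k}{5}$)
$d{\left(-2,f{\left(-3 \right)} \right)} - 15 = \left(- \frac{6}{5} - \frac{\sqrt{1 - 3}}{5}\right) - 15 = \left(- \frac{6}{5} - \frac{\sqrt{-2}}{5}\right) - 15 = \left(- \frac{6}{5} - \frac{i \sqrt{2}}{5}\right) - 15 = - \frac{81}{5} - \frac{i \sqrt{2}}{5}$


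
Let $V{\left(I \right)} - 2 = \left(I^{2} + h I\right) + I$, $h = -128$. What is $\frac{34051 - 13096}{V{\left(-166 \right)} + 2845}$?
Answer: $\frac{4191}{10297} \approx 0.40701$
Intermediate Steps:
$V{\left(I \right)} = 2 + I^{2} - 127 I$ ($V{\left(I \right)} = 2 + \left(\left(I^{2} - 128 I\right) + I\right) = 2 + \left(I^{2} - 127 I\right) = 2 + I^{2} - 127 I$)
$\frac{34051 - 13096}{V{\left(-166 \right)} + 2845} = \frac{34051 - 13096}{\left(2 + \left(-166\right)^{2} - -21082\right) + 2845} = \frac{20955}{\left(2 + 27556 + 21082\right) + 2845} = \frac{20955}{48640 + 2845} = \frac{20955}{51485} = 20955 \cdot \frac{1}{51485} = \frac{4191}{10297}$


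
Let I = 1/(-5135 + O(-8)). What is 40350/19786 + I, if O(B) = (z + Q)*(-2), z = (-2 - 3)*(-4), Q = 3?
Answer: 104516782/51255633 ≈ 2.0391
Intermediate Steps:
z = 20 (z = -5*(-4) = 20)
O(B) = -46 (O(B) = (20 + 3)*(-2) = 23*(-2) = -46)
I = -1/5181 (I = 1/(-5135 - 46) = 1/(-5181) = -1/5181 ≈ -0.00019301)
40350/19786 + I = 40350/19786 - 1/5181 = 40350*(1/19786) - 1/5181 = 20175/9893 - 1/5181 = 104516782/51255633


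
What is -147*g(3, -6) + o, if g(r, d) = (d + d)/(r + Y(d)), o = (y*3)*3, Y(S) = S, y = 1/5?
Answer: -2931/5 ≈ -586.20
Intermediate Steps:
y = 1/5 (y = 1*(1/5) = 1/5 ≈ 0.20000)
o = 9/5 (o = ((1/5)*3)*3 = (3/5)*3 = 9/5 ≈ 1.8000)
g(r, d) = 2*d/(d + r) (g(r, d) = (d + d)/(r + d) = (2*d)/(d + r) = 2*d/(d + r))
-147*g(3, -6) + o = -294*(-6)/(-6 + 3) + 9/5 = -294*(-6)/(-3) + 9/5 = -294*(-6)*(-1)/3 + 9/5 = -147*4 + 9/5 = -588 + 9/5 = -2931/5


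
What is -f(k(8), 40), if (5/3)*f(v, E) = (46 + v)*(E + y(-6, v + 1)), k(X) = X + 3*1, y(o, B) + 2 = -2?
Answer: -6156/5 ≈ -1231.2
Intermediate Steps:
y(o, B) = -4 (y(o, B) = -2 - 2 = -4)
k(X) = 3 + X (k(X) = X + 3 = 3 + X)
f(v, E) = 3*(-4 + E)*(46 + v)/5 (f(v, E) = 3*((46 + v)*(E - 4))/5 = 3*((46 + v)*(-4 + E))/5 = 3*((-4 + E)*(46 + v))/5 = 3*(-4 + E)*(46 + v)/5)
-f(k(8), 40) = -(-552/5 - 12*(3 + 8)/5 + (138/5)*40 + (⅗)*40*(3 + 8)) = -(-552/5 - 12/5*11 + 1104 + (⅗)*40*11) = -(-552/5 - 132/5 + 1104 + 264) = -1*6156/5 = -6156/5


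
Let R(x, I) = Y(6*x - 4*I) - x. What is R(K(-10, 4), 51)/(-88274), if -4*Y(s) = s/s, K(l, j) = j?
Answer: 17/353096 ≈ 4.8146e-5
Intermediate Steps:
Y(s) = -1/4 (Y(s) = -s/(4*s) = -1/4*1 = -1/4)
R(x, I) = -1/4 - x
R(K(-10, 4), 51)/(-88274) = (-1/4 - 1*4)/(-88274) = (-1/4 - 4)*(-1/88274) = -17/4*(-1/88274) = 17/353096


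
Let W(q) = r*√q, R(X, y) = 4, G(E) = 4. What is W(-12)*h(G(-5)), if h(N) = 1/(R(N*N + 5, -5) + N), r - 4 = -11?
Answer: -7*I*√3/4 ≈ -3.0311*I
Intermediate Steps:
r = -7 (r = 4 - 11 = -7)
W(q) = -7*√q
h(N) = 1/(4 + N)
W(-12)*h(G(-5)) = (-14*I*√3)/(4 + 4) = -14*I*√3/8 = -14*I*√3*(⅛) = -7*I*√3/4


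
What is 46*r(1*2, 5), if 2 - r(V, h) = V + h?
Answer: -230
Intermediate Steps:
r(V, h) = 2 - V - h (r(V, h) = 2 - (V + h) = 2 + (-V - h) = 2 - V - h)
46*r(1*2, 5) = 46*(2 - 2 - 1*5) = 46*(2 - 1*2 - 5) = 46*(2 - 2 - 5) = 46*(-5) = -230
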